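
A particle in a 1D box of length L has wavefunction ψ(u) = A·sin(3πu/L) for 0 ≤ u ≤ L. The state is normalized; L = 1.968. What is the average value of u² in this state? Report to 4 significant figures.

The expectation value is the |ψ|²-weighted average of u^2: ∫ u^2|ψ|² du.
Since the A² factors cancel between numerator and denominator, ⟨u²⟩ = -L^2/(18·π^2) + L^2/3.
With L = 1.968, ⟨u^2⟩ = 1.2692.

⟨u^2⟩ ≈ 1.269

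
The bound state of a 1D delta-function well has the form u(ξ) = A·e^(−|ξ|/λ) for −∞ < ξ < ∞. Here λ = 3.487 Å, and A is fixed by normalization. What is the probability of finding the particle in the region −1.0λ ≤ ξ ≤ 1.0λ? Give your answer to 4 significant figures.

The probability is P = ∫ |u|² dξ over [−1.0λ, 1.0λ].
Since A² = 1/(λ), this is the region integral divided by the full normalization integral.
Both integrals are even about ξ = 0, so only the ξ ≥ 0 halves are needed (the factors of 2 cancel). Substituting t = ξ/λ, A² and the length scale cancel in the ratio: P = ∫_{0}^{1.0} e^(-2·t) dt / ∫_{0}^{∞} e^(-2·t) dt.
Using ∫ e^(-2·t) dt = -e^(-2·t)/2, the numerator is 1/2 - e^(-2)/2 and the denominator is 1/2.
Evaluating gives P = 0.86466.

P ≈ 0.8647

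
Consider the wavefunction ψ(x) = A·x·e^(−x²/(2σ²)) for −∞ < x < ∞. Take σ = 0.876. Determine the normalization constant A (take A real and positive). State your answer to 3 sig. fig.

Require ∫ |ψ|² dx = 1 over the whole domain.
Carrying out the integral gives A² · √(π)·σ^3/2.
Setting this equal to 1 gives A² = 1/(√(π)·σ^3/2).
Substituting σ = 0.876 gives A² = 1.679, so A = 1.296.

A ≈ 1.30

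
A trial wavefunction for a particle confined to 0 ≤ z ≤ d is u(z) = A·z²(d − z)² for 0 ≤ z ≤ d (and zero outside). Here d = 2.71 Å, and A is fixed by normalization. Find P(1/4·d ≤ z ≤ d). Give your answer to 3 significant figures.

The probability is P = ∫ |u|² dz over [1/4·d, d].
The normalization integral ∫|u|²dz over the whole domain equals d^9/630·A², and A² cancels in the ratio.
Substituting t = z/d, A² and the length scale cancel in the ratio: P = ∫_{1/4}^{1} t^4·(1 - t)^4 dt / ∫_{0}^{1} t^4·(1 - t)^4 dt.
With ∫ t^4·(1 - t)^4 dt = t^5·(70·t^4 - 315·t^3 + 540·t^2 - 420·t + 126)/630 + C, the region integral is ≈ 0.0015096 and the full one is 1/630.
Evaluating gives P = 0.9511.

P ≈ 0.951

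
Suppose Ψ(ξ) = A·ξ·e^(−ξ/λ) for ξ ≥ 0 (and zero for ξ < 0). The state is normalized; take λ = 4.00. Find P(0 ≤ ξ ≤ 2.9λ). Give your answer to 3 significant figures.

P ≈ 0.928

The probability is P = ∫ |Ψ|² dξ over [0, 2.9λ].
Since A² = 1/(λ^3/4), this is the region integral divided by the full normalization integral.
Let u = ξ/λ; then A² and the length scale cancel, so P = ∫_{0}^{2.9} u^2·e^(-2·u) du ÷ ∫_{0}^{∞} u^2·e^(-2·u) du.
An antiderivative of u^2·e^(-2·u) is -(2·u^2 + 2·u + 1)·e^(-2·u)/4; evaluating from 0 to 2.9 gives 1/4 - 1181·e^(-29/5)/200, while the full integral is 1/4.
Taking the ratio, P = 0.9285.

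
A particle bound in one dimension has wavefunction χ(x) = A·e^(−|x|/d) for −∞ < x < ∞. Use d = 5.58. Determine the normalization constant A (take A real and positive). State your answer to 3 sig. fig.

The normalization condition is ∫|χ|² dx = 1 from −∞ to ∞.
With ∫₀^∞ x^0 e^(−αx) dx = 0!/α^1, carrying out the integral gives A² · d.
Substituting d = 5.58 gives A² = 0.1792, so A = 0.4233.

A ≈ 0.423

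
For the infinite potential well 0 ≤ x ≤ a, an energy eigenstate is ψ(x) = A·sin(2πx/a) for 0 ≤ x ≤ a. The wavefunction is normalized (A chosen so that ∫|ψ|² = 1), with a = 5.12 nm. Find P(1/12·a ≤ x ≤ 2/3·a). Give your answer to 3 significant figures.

P ≈ 0.583

The probability is P = ∫ |ψ|² dx over [1/12·a, 2/3·a].
With A² fixed by ∫|ψ|² = 1, i.e. A² = (a/2)^(−1), substitute and integrate.
Substituting u = x/a, A² and the length scale cancel in the ratio: P = ∫_{1/12}^{2/3} sin(2·π·u)^2 du / ∫_{0}^{1} sin(2·π·u)^2 du.
Using ∫ sin(2·π·u)^2 du = u/2 - sin(4·π·u)/(8·π), the numerator is 7/24 and the denominator is 1/2.
Taking the ratio, P = 7/12.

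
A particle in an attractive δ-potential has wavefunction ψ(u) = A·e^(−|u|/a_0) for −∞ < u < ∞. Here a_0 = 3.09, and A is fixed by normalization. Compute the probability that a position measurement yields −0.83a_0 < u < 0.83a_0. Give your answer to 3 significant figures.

|ψ|² is the probability density, so P = ∫_{−0.83a_0}^{0.83a_0} |ψ|² du.
With A² fixed by ∫|ψ|² = 1, i.e. A² = (a_0)^(−1), substitute and integrate.
Both integrals are even about u = 0, so only the u ≥ 0 halves are needed (the factors of 2 cancel). In terms of t = u/a_0 (A² and the length scale cancel between numerator and denominator), P = [∫_{0}^{0.83} e^(-2·t) dt] / [∫_{0}^{∞} e^(-2·t) dt].
With ∫ e^(-2·t) dt = -e^(-2·t)/2 + C, the region integral is 1/2 - e^(-83/50)/2 and the full one is 1/2.
Taking the ratio, P = 0.8099.

P ≈ 0.810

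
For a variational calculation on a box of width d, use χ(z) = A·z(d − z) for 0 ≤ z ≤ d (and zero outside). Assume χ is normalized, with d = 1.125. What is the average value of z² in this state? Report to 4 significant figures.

⟨z^2⟩ ≈ 0.3616

⟨z²⟩ = ∫ z^2 |χ|² dz over the full domain.
Evaluating both integrals, ⟨z²⟩ = 2·d^2/7.
Putting d = 1.125 gives 0.36161.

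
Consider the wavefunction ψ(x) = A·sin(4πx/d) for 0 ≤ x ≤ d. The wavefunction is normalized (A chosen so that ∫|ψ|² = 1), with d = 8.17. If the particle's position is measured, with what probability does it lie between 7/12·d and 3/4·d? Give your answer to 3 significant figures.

|ψ|² is the probability density, so P = ∫_{7/12·d}^{3/4·d} |ψ|² dx.
With A² fixed by ∫|ψ|² = 1, i.e. A² = (d/2)^(−1), substitute and integrate.
Substituting u = x/d, A² and the length scale cancel in the ratio: P = ∫_{7/12}^{3/4} sin(4·π·u)^2 du / ∫_{0}^{1} sin(4·π·u)^2 du.
With ∫ sin(4·π·u)^2 du = u/2 - sin(4·π·u)·cos(4·π·u)/(8·π) + C, the region integral is √(3)/(32·π) + 1/12 and the full one is 1/2.
Evaluating gives P = (√(3)/16 + π/6)/π.

P ≈ 0.201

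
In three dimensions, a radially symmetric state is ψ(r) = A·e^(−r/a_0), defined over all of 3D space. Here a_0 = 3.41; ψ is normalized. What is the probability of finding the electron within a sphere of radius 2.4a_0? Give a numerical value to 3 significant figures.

Integrate the radial probability density 4πr²|ψ|² over r ≤ 2.4a_0.
Normalization gives A² = 1/(π·a_0^3).
In terms of u = r/a_0 (A², 4π and the length scale all cancel between numerator and denominator), P = [∫_{0}^{2.4} u^2·e^(-2·u) du] / [∫_{0}^{∞} u^2·e^(-2·u) du].
An antiderivative of u^2·e^(-2·u) is -(2·u^2 + 2·u + 1)·e^(-2·u)/4; evaluating from 0 to 2.4 gives 1/4 - 433·e^(-24/5)/100, while the full integral is 1/4.
The region integral divided by the full integral gives P = 0.8575.

P ≈ 0.857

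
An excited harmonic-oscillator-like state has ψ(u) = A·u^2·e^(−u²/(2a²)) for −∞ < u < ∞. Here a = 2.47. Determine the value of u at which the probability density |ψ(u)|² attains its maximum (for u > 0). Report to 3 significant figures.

u ≈ 3.49

Set d/du [|ψ(u)|²] = 0 and solve for u > 0.
Solving yields u = √(2)·a.
With a = 2.47, the value of u > 0 at which the probability density is greatest is 3.493.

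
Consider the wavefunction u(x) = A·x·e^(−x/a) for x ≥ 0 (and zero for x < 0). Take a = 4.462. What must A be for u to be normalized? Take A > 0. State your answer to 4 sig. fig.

Normalization requires ∫|u|² dx = 1, integrated from 0 to ∞.
Recall ∫₀^∞ x^m e^(−x/β) dx = m!·β^(m+1), with u = A·x·e^(−x/a), the integral evaluates to A²·[a^3/4].
So A² = (a^3/4)^(−1).
Substituting a = 4.462 gives A² = 0.045027, so A = 0.21220.

A ≈ 0.2122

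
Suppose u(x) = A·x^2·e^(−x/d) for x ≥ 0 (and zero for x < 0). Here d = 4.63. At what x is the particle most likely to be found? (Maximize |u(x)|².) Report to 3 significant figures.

x ≈ 9.26

The maximum of |u(x)|² occurs where its derivative vanishes.
This gives x = 2·d.
With d = 4.63, the most probable position is 9.260.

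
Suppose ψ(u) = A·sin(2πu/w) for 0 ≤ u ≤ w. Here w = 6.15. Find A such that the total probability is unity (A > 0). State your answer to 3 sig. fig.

We need A² ∫|f|² du = 1, taking the integral from 0 to w.
Using sin²θ = (1 − cos 2θ)/2, the integral (without the A² prefactor) comes out to w/2.
Setting this equal to 1 gives A² = 1/(w/2).
Plugging in w = 6.15 yields A = 0.5703.

A ≈ 0.570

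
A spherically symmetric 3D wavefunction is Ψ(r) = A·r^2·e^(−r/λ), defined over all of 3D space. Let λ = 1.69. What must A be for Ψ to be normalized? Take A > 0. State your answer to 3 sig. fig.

A ≈ 0.0190

The normalization condition is ∫|Ψ|² 4πr² dr = 1 from 0 to ∞.
In 3D with spherical symmetry the volume element is 4πr² dr.
∫|Ψ|² 4πr² dr = A²·(45·π·λ^7/2).
Setting this equal to 1 gives A² = 1/(45·π·λ^7/2).
Substituting λ = 1.69 gives A² = 0.0003593, so A = 0.01896.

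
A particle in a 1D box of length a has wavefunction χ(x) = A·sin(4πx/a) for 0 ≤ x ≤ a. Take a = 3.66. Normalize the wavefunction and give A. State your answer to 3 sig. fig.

A ≈ 0.739

We need A² ∫|f|² dx = 1, taking the integral from 0 to a.
With ∫₀^a sin²(nπx/a) dx = a/2, with χ = A·sin(4πx/a), the integral evaluates to A²·[a/2].
So A² = (a/2)^(−1).
Substituting a = 3.66 gives A² = 0.5464, so A = 0.7392.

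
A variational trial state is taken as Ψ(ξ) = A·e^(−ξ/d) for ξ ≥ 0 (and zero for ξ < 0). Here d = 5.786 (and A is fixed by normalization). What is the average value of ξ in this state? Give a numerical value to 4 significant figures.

⟨ξ⟩ = ∫ ξ |Ψ|² dξ over the full domain.
Recall ∫₀^∞ ξ^m e^(−ξ/β) dξ = m!·β^(m+1), since the A² factors cancel between numerator and denominator, ⟨ξ⟩ = d/2.
With d = 5.786, ⟨ξ⟩ = 2.8930.

⟨ξ⟩ ≈ 2.893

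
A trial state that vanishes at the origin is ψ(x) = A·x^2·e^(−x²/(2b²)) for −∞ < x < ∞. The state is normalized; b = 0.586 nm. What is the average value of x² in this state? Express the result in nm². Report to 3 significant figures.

The expectation value is the |ψ|²-weighted average of x^2: ∫ x^2|ψ|² dx.
Since the A² factors cancel between numerator and denominator, ⟨x²⟩ = 5·b^2/2.
With b = 0.586, ⟨x^2⟩ = 0.8585.

⟨x^2⟩ ≈ 0.858 nm^2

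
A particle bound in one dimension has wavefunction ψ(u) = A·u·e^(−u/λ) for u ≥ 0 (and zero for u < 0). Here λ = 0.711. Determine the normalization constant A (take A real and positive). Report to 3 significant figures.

Require ∫ |ψ|² du = 1 over the whole domain.
Recall ∫₀^∞ u^m e^(−u/β) du = m!·β^(m+1), ∫|ψ|² du = A²·(λ^3/4).
Hence A² = 1/[λ^3/4].
With λ = 0.711: A² = 11.13 and A = 3.336.

A ≈ 3.34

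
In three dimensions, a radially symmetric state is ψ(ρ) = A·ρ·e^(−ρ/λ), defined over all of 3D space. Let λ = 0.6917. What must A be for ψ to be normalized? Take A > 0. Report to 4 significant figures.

A ≈ 0.8186

Require ∫ |ψ|² 4πρ² dρ = 1 over the whole domain.
With ∫₀^∞ ρ^4 e^(−αρ) dρ = 4!/α^5, the integral (without the A² prefactor) comes out to 3·π·λ^5.
Setting this equal to 1 gives A² = 1/(3·π·λ^5).
Plugging in λ = 0.6917 yields A = 0.81860.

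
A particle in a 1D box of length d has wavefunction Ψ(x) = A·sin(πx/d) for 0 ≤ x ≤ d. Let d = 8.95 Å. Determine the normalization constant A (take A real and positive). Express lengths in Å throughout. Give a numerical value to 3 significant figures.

Normalization requires ∫|Ψ|² dx = 1, integrated from 0 to d.
Using sin²θ = (1 − cos 2θ)/2, with Ψ = A·sin(πx/d), the integral evaluates to A²·[d/2].
Hence A² = 1/[d/2].
Substituting d = 8.95 gives A² = 0.2235, so A = 0.4727.

A ≈ 0.473 Å^(-1/2)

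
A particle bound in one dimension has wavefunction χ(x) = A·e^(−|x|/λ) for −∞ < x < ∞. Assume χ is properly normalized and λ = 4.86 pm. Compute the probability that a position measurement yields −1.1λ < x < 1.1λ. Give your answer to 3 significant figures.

The probability is P = ∫ |χ|² dx over [−1.1λ, 1.1λ].
With A² fixed by ∫|χ|² = 1, i.e. A² = (λ)^(−1), substitute and integrate.
By symmetry take twice the x ≥ 0 contribution in numerator and denominator; the 2's cancel. Let u = x/λ; then A² and the length scale cancel, so P = ∫_{0}^{1.1} e^(-2·u) du ÷ ∫_{0}^{∞} e^(-2·u) du.
An antiderivative of e^(-2·u) is -e^(-2·u)/2; evaluating from 0 to 1.1 gives 1/2 - e^(-11/5)/2, while the full integral is 1/2.
The result is P = 0.8892.

P ≈ 0.889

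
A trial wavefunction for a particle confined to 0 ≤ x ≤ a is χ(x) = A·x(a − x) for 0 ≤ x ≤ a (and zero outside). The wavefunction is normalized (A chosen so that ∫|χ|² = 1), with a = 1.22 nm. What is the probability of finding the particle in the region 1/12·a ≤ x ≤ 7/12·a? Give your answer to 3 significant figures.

The probability is P = ∫ |χ|² dx over [1/12·a, 7/12·a].
Since A² = 1/(a^5/30), this is the region integral divided by the full normalization integral.
Let u = x/a; then A² and the length scale cancel, so P = ∫_{1/12}^{7/12} u^2·(1 - u)^2 du ÷ ∫_{0}^{1} u^2·(1 - u)^2 du.
Using ∫ u^2·(1 - u)^2 du = u^3·(6·u^2 - 15·u + 10)/30, the numerator is ≈ 0.021610 and the denominator is 1/30.
Taking the ratio, P = 4481/6912.

P ≈ 0.648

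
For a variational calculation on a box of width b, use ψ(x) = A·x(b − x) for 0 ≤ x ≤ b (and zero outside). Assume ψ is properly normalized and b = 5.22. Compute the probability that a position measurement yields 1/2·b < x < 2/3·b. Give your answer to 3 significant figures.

The probability is P = ∫ |ψ|² dx over [1/2·b, 2/3·b].
With A² fixed by ∫|ψ|² = 1, i.e. A² = (b^5/30)^(−1), substitute and integrate.
Substituting u = x/b, A² and the length scale cancel in the ratio: P = ∫_{1/2}^{2/3} u^2·(1 - u)^2 du / ∫_{0}^{1} u^2·(1 - u)^2 du.
An antiderivative of u^2·(1 - u)^2 is u^3·(6·u^2 - 15·u + 10)/30; evaluating from 1/2 to 2/3 gives 47/4860, while the full integral is 1/30.
Evaluating gives P = 47/162.

P ≈ 0.290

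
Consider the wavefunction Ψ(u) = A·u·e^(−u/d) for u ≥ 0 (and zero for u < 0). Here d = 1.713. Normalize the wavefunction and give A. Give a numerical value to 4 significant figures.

Normalization requires ∫|Ψ|² du = 1, integrated from 0 to ∞.
With ∫₀^∞ u^2 e^(−αu) du = 2!/α^3, the integral (without the A² prefactor) comes out to d^3/4.
So A² = (d^3/4)^(−1).
Plugging in d = 1.713 yields A = 0.89206.

A ≈ 0.8921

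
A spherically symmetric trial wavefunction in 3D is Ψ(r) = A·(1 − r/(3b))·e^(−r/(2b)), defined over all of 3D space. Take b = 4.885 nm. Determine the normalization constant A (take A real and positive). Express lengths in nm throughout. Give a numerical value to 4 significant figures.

Normalization requires ∫|Ψ|² 4πr² dr = 1, integrated from 0 to ∞.
The angular integral contributes 4π, leaving ∫₀^∞ r²|Ψ|² dr.
Recall ∫₀^∞ r^m e^(−r/β) dr = m!·β^(m+1), with Ψ = A·(1 − r/(3b))·e^(−r/(2b)), the integral evaluates to A²·[8·π·b^3/3].
So A² = (8·π·b^3/3)^(−1).
Substituting b = 4.885 gives A² = 0.0010240, so A = 0.032000.

A ≈ 0.03200 nm^(-3/2)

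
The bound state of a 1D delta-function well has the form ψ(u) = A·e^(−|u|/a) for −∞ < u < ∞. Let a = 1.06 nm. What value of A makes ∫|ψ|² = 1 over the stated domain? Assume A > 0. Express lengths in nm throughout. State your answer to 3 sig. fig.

A ≈ 0.971 nm^(-1/2)

The normalization condition is ∫|ψ|² du = 1 from −∞ to ∞.
Using ∫₀^∞ uⁿ e^(−αu) du = n!/αⁿ⁺¹, carrying out the integral gives A² · a.
So A² = (a)^(−1).
Plugging in a = 1.06 yields A = 0.9713.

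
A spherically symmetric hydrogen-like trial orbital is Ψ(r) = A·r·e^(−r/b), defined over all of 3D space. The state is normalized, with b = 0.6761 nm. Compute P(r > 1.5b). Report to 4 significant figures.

P ≈ 0.8153

P = ∫ |Ψ|² 4πr² dr over r > 1.5b.
The full normalization integral is A²·[3·π·b^5] = 1, fixing A².
Let u = r/b; then A², 4π and the length scale all cancel, so P = ∫_{1.5}^{∞} u^4·e^(-2·u) du ÷ ∫_{0}^{∞} u^4·e^(-2·u) du.
Using ∫ u^4·e^(-2·u) du = -(u^4/2 + u^3 + 3·u^2/2 + 3·u/2 + 3/4)·e^(-2·u), the numerator is 393·e^(-3)/32 and the denominator is 3/4.
This evaluates to P = 0.81526.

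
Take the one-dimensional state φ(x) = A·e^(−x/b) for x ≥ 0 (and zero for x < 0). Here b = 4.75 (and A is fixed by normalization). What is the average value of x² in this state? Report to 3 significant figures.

⟨x²⟩ = ∫ x^2 |φ|² dx over the full domain.
The ratio of the moment integral to the normalization integral gives ⟨x²⟩ = b^2/2.
With b = 4.75, ⟨x^2⟩ = 11.28.

⟨x^2⟩ ≈ 11.3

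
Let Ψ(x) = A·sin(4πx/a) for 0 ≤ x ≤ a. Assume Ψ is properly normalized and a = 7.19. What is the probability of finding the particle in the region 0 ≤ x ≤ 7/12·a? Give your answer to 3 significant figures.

|Ψ|² is the probability density, so P = ∫_{0}^{7/12·a} |Ψ|² dx.
The normalization integral ∫|Ψ|²dx over the whole domain equals a/2·A², and A² cancels in the ratio.
Substituting u = x/a, A² and the length scale cancel in the ratio: P = ∫_{0}^{7/12} sin(4·π·u)^2 du / ∫_{0}^{1} sin(4·π·u)^2 du.
With ∫ sin(4·π·u)^2 du = u/2 - sin(4·π·u)·cos(4·π·u)/(8·π) + C, the region integral is -√(3)/(32·π) + 7/24 and the full one is 1/2.
Taking the ratio, P = -√(3)/(16·π) + 7/12.

P ≈ 0.549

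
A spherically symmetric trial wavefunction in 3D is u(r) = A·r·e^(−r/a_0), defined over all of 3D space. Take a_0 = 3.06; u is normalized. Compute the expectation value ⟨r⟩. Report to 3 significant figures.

⟨r⟩ ≈ 7.65

The expectation value is the |u|²-weighted average of r: ∫ r|u|² 4πr² dr.
Recall ∫₀^∞ r^m e^(−r/β) dr = m!·β^(m+1), evaluating both integrals, ⟨r⟩ = 5·a_0/2.
Putting a_0 = 3.06 gives 7.650.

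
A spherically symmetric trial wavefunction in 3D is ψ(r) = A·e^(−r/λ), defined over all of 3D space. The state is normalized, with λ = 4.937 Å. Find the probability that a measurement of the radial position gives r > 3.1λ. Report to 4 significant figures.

Integrate the radial probability density 4πr²|ψ|² over r > 3.1λ.
A² is fixed by ∫₀^∞ 4πr²|ψ|² dr = 1, i.e. A² = (π·λ^3)^(−1).
In terms of u = r/λ (A², 4π and the length scale all cancel between numerator and denominator), P = [∫_{3.1}^{∞} u^2·e^(-2·u) du] / [∫_{0}^{∞} u^2·e^(-2·u) du].
With ∫ u^2·e^(-2·u) du = -(2·u^2 + 2·u + 1)·e^(-2·u)/4 + C, the region integral is 1321·e^(-31/5)/200 and the full one is 1/4.
The region integral divided by the full integral gives P = 0.053618.

P ≈ 0.05362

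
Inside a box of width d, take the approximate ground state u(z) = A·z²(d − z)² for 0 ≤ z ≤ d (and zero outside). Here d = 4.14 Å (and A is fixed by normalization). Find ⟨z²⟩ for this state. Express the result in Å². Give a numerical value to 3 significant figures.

By definition ⟨z²⟩ = ∫ z^2 |u(z)|² dz.
Expanding the polynomial and integrating term by term, evaluating both integrals, ⟨z²⟩ = 3·d^2/11.
With d = 4.14, ⟨z^2⟩ = 4.674.

⟨z^2⟩ ≈ 4.67 Å^2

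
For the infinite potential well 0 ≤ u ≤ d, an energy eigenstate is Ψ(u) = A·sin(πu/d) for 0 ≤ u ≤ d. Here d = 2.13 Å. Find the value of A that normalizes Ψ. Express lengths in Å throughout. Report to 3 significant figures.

Require ∫ |Ψ|² du = 1 over the whole domain.
∫|Ψ|² du = A²·(d/2).
Setting this equal to 1 gives A² = 1/(d/2).
Plugging in d = 2.13 yields A = 0.9690.

A ≈ 0.969 Å^(-1/2)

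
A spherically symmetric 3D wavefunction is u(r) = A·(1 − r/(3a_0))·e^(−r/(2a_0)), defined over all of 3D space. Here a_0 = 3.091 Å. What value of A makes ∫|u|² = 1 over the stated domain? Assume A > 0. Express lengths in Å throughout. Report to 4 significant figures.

We need A² ∫|f|² 4πr² dr = 1, taking the integral from 0 to ∞.
In 3D with spherical symmetry the volume element is 4πr² dr.
Recall ∫₀^∞ r^m e^(−r/β) dr = m!·β^(m+1), with u = A·(1 − r/(3a_0))·e^(−r/(2a_0)), the integral evaluates to A²·[8·π·a_0^3/3].
Setting this equal to 1 gives A² = 1/(8·π·a_0^3/3).
With a_0 = 3.091: A² = 0.0040419 and A = 0.063576.

A ≈ 0.06358 Å^(-3/2)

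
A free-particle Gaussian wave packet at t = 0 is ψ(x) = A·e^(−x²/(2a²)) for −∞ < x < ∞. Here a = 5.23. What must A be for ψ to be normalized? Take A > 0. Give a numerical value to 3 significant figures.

A ≈ 0.328

We need A² ∫|f|² dx = 1, taking the integral from −∞ to ∞.
∫|ψ|² dx = A²·(√(π)·a).
So A² = (√(π)·a)^(−1).
With a = 5.23: A² = 0.1079 and A = 0.3284.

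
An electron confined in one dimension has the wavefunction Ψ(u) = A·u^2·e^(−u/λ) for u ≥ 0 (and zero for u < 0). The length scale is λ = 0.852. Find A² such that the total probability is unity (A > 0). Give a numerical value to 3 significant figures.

The normalization condition is ∫|Ψ|² du = 1 from 0 to ∞.
With Ψ = A·u^2·e^(−u/λ), the integral evaluates to A²·[3·λ^5/4].
Hence A² = 1/[3·λ^5/4].
Plugging in λ = 0.852 yields A = 1.723.

A^2 ≈ 2.97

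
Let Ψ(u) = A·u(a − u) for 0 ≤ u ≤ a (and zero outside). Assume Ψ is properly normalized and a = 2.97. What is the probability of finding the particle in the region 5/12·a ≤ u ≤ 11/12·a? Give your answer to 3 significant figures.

P ≈ 0.648

The probability is P = ∫ |Ψ|² du over [5/12·a, 11/12·a].
The normalization integral ∫|Ψ|²du over the whole domain equals a^5/30·A², and A² cancels in the ratio.
Let t = u/a; then A² and the length scale cancel, so P = ∫_{5/12}^{11/12} t^2·(1 - t)^2 dt ÷ ∫_{0}^{1} t^2·(1 - t)^2 dt.
An antiderivative of t^2·(1 - t)^2 is t^3·(6·t^2 - 15·t + 10)/30; evaluating from 5/12 to 11/12 gives ≈ 0.021610, while the full integral is 1/30.
The result is P = 4481/6912.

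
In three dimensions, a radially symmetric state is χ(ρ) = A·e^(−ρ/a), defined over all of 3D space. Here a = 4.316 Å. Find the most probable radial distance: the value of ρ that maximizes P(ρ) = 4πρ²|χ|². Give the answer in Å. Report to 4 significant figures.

The maximum of P(ρ) = 4πρ²|χ|² occurs where its derivative vanishes.
Solving yields ρ = a.
With a = 4.316, the most probable radial distance is 4.3160 Å.

ρ ≈ 4.316 Å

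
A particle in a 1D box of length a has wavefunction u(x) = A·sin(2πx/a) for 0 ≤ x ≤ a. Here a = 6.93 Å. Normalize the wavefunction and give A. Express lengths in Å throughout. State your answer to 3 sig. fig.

A ≈ 0.537 Å^(-1/2)

We need A² ∫|f|² dx = 1, taking the integral from 0 to a.
Using sin²θ = (1 − cos 2θ)/2, ∫|u|² dx = A²·(a/2).
Hence A² = 1/[a/2].
With a = 6.93: A² = 0.2886 and A = 0.5372.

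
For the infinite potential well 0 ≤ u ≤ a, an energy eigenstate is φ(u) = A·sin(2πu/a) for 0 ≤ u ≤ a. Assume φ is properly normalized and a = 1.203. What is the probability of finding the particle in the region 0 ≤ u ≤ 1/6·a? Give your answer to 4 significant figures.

P ≈ 0.09775

The probability is P = ∫ |φ|² du over [0, 1/6·a].
Since A² = 1/(a/2), this is the region integral divided by the full normalization integral.
Let t = u/a; then A² and the length scale cancel, so P = ∫_{0}^{1/6} sin(2·π·t)^2 dt ÷ ∫_{0}^{1} sin(2·π·t)^2 dt.
With ∫ sin(2·π·t)^2 dt = t/2 - sin(4·π·t)/(8·π) + C, the region integral is -√(3)/(16·π) + 1/12 and the full one is 1/2.
The result is P = (-√(3)/8 + π/6)/π.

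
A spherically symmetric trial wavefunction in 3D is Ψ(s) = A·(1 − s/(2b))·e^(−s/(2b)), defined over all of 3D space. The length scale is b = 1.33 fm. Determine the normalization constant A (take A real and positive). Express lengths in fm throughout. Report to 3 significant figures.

Require ∫ |Ψ|² 4πs² ds = 1 over the whole domain.
In 3D with spherical symmetry the volume element is 4πs² ds.
The integral (without the A² prefactor) comes out to 8·π·b^3.
So A² = (8·π·b^3)^(−1).
Substituting b = 1.33 gives A² = 0.01691, so A = 0.1300.

A ≈ 0.130 fm^(-3/2)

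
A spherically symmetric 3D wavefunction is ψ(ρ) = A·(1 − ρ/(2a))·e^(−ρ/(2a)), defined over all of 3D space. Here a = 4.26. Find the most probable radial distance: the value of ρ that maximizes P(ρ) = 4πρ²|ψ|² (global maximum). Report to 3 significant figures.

ρ ≈ 22.3

The maximum of P(ρ) = 4πρ²|ψ|² occurs where its derivative vanishes.
Solving yields ρ = a·(√(5) + 3).
With a = 4.26, the most probable radial distance is 22.31.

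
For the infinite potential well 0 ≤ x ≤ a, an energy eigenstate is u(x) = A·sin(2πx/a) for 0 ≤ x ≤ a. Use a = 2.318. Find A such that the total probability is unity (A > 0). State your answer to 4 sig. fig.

A ≈ 0.9289

Normalization requires ∫|u|² dx = 1, integrated from 0 to a.
With u = A·sin(2πx/a), the integral evaluates to A²·[a/2].
So A² = (a/2)^(−1).
Plugging in a = 2.318 yields A = 0.92888.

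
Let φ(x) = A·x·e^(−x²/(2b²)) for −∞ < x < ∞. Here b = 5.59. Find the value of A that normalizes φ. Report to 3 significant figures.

A ≈ 0.0804

Normalization requires ∫|φ|² dx = 1, integrated from −∞ to ∞.
Using the Gaussian integral ∫_{−∞}^{∞} e^(−αx²) dx = √(π/α), carrying out the integral gives A² · √(π)·b^3/2.
With b = 5.59: A² = 0.006460 and A = 0.08037.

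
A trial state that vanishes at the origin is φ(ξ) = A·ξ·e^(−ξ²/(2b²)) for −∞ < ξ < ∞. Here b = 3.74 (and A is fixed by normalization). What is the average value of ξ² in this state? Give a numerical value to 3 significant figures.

⟨ξ^2⟩ ≈ 21.0

⟨ξ²⟩ = ∫ ξ^2 |φ|² dξ over the full domain.
The ratio of the moment integral to the normalization integral gives ⟨ξ²⟩ = 3·b^2/2.
With b = 3.74, ⟨ξ^2⟩ = 20.98.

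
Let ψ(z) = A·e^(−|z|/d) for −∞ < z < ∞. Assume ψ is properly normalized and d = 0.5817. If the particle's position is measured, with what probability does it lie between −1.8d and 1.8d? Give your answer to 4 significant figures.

The probability is P = ∫ |ψ|² dz over [−1.8d, 1.8d].
Since A² = 1/(d), this is the region integral divided by the full normalization integral.
Both integrals are even about z = 0, so only the z ≥ 0 halves are needed (the factors of 2 cancel). Let u = z/d; then A² and the length scale cancel, so P = ∫_{0}^{1.8} e^(-2·u) du ÷ ∫_{0}^{∞} e^(-2·u) du.
Using ∫ e^(-2·u) du = -e^(-2·u)/2, the numerator is 1/2 - e^(-18/5)/2 and the denominator is 1/2.
Evaluating gives P = 0.97268.

P ≈ 0.9727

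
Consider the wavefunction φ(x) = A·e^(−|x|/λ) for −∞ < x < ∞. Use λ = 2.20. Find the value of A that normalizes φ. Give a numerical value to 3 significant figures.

A ≈ 0.674

We need A² ∫|f|² dx = 1, taking the integral from −∞ to ∞.
Recall ∫₀^∞ x^m e^(−x/β) dx = m!·β^(m+1), ∫|φ|² dx = A²·(λ).
Setting this equal to 1 gives A² = 1/(λ).
Substituting λ = 2.20 gives A² = 0.4545, so A = 0.6742.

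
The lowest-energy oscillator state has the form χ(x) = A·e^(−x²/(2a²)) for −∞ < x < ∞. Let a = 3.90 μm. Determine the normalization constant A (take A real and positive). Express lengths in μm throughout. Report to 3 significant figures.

The normalization condition is ∫|χ|² dx = 1 from −∞ to ∞.
Differentiating ∫e^(−αx²) dx = √(π/α) under α to get the higher moments, carrying out the integral gives A² · √(π)·a.
Hence A² = 1/[√(π)·a].
Plugging in a = 3.90 yields A = 0.3803.

A ≈ 0.380 μm^(-1/2)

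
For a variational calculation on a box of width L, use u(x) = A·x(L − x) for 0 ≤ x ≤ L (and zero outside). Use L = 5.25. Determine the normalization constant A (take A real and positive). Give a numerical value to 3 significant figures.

We need A² ∫|f|² dx = 1, taking the integral from 0 to L.
Carrying out the integral gives A² · L^5/30.
Substituting L = 5.25 gives A² = 0.007522, so A = 0.08673.

A ≈ 0.0867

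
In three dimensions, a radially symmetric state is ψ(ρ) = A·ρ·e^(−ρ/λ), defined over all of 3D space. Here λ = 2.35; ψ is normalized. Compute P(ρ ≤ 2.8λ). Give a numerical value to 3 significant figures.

P ≈ 0.658

P = ∫ |ψ|² 4πρ² dρ over ρ ≤ 2.8λ.
Normalization gives A² = 1/(3·π·λ^5).
Substituting u = ρ/λ, A², 4π and the length scale all cancel in the ratio: P = ∫_{0}^{2.8} u^4·e^(-2·u) du / ∫_{0}^{∞} u^4·e^(-2·u) du.
With ∫ u^4·e^(-2·u) du = -(u^4/2 + u^3 + 3·u^2/2 + 3·u/2 + 3/4)·e^(-2·u) + C, the region integral is ≈ 0.49339 and the full one is 3/4.
The region integral divided by the full integral gives P = 0.6578.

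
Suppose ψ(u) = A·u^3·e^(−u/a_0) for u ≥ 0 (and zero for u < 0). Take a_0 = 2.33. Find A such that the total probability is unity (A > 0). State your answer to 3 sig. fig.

A ≈ 0.0218

The normalization condition is ∫|ψ|² du = 1 from 0 to ∞.
Using ∫₀^∞ uⁿ e^(−αu) du = n!/αⁿ⁺¹, the integral (without the A² prefactor) comes out to 45·a_0^7/8.
Substituting a_0 = 2.33 gives A² = 0.0004769, so A = 0.02184.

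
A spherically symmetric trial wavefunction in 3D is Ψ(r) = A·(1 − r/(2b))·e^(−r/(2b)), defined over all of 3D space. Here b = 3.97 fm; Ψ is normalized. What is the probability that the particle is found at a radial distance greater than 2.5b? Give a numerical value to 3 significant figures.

P ≈ 0.945

P = ∫ |Ψ|² 4πr² dr over r > 2.5b.
A² is fixed by ∫₀^∞ 4πr²|Ψ|² dr = 1, i.e. A² = (8·π·b^3)^(−1).
Let u = r/b; then A², 4π and the length scale all cancel, so P = ∫_{2.5}^{∞} u^2·(1 - u/2)^2·e^(-u) du ÷ ∫_{0}^{∞} u^2·(1 - u/2)^2·e^(-u) du.
Using ∫ u^2·(1 - u/2)^2·e^(-u) du = -(u^4/4 + u^2 + 2·u + 2)·e^(-u), the numerator is 1473·e^(-5/2)/64 and the denominator is 2.
This evaluates to P = 0.9446.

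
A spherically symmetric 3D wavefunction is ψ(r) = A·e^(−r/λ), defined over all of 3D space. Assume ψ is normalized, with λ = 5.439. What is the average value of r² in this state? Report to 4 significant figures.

⟨r²⟩ = ∫ r^2 |ψ|² 4πr² dr over the full domain.
Since the A² factors cancel between numerator and denominator, ⟨r²⟩ = 3·λ^2.
Putting λ = 5.439 gives 88.748.

⟨r^2⟩ ≈ 88.75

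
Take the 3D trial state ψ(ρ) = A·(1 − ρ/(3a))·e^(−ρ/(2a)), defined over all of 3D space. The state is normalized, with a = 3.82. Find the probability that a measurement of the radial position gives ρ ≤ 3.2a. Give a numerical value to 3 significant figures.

P ≈ 0.353

P = ∫ |ψ|² 4πρ² dρ over ρ ≤ 3.2a.
Normalization gives A² = 1/(8·π·a^3/3).
In terms of u = ρ/a (A², 4π and the length scale all cancel between numerator and denominator), P = [∫_{0}^{3.2} u^2·(1 - u/3)^2·e^(-u) du] / [∫_{0}^{∞} u^2·(1 - u/3)^2·e^(-u) du].
An antiderivative of u^2·(1 - u/3)^2·e^(-u) is (-u^4 + 2·u^3 - 3·u^2 - 6·u - 6)·e^(-u)/9; evaluating from 0 to 3.2 gives 2/3 - 6614·e^(-16/5)/625, while the full integral is 2/3.
The region integral divided by the full integral gives P = 0.3530.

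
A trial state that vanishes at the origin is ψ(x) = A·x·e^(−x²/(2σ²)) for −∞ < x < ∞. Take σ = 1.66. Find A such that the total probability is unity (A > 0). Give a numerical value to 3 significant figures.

The normalization condition is ∫|ψ|² dx = 1 from −∞ to ∞.
With ψ = A·x·e^(−x²/(2σ²)), the integral evaluates to A²·[√(π)·σ^3/2].
Plugging in σ = 1.66 yields A = 0.4967.

A ≈ 0.497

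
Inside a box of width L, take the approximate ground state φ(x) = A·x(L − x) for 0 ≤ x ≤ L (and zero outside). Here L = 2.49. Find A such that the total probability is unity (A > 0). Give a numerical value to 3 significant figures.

A ≈ 0.560

We need A² ∫|f|² dx = 1, taking the integral from 0 to L.
Expanding the polynomial and integrating term by term, carrying out the integral gives A² · L^5/30.
Setting this equal to 1 gives A² = 1/(L^5/30).
With L = 2.49: A² = 0.3134 and A = 0.5598.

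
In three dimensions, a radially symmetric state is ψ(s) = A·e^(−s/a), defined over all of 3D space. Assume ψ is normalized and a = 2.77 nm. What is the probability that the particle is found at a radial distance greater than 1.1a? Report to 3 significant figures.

P ≈ 0.623

P = ∫ |ψ|² 4πs² ds over s > 1.1a.
Normalization gives A² = 1/(π·a^3).
Let u = s/a; then A², 4π and the length scale all cancel, so P = ∫_{1.1}^{∞} u^2·e^(-2·u) du ÷ ∫_{0}^{∞} u^2·e^(-2·u) du.
With ∫ u^2·e^(-2·u) du = -(2·u^2 + 2·u + 1)·e^(-2·u)/4 + C, the region integral is 281·e^(-11/5)/200 and the full one is 1/4.
The region integral divided by the full integral gives P = 0.6227.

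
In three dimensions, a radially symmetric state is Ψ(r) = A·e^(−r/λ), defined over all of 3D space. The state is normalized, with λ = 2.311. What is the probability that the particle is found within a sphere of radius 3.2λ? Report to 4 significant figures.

P = ∫ |Ψ|² 4πr² dr over r ≤ 3.2λ.
The full normalization integral is A²·[π·λ^3] = 1, fixing A².
Let u = r/λ; then A², 4π and the length scale all cancel, so P = ∫_{0}^{3.2} u^2·e^(-2·u) du ÷ ∫_{0}^{∞} u^2·e^(-2·u) du.
Using ∫ u^2·e^(-2·u) du = -(2·u^2 + 2·u + 1)·e^(-2·u)/4, the numerator is 1/4 - 697·e^(-32/5)/100 and the denominator is 1/4.
The region integral divided by the full integral gives P = 0.95368.

P ≈ 0.9537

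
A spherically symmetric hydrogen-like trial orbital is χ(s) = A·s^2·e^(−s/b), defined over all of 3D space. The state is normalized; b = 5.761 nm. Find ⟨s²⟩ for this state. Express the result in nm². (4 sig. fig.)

By definition ⟨s²⟩ = ∫ s^2 |χ(s)|² 4πs² ds.
Using ∫₀^∞ sⁿ e^(−αs) ds = n!/αⁿ⁺¹, the ratio of the moment integral to the normalization integral gives ⟨s²⟩ = 14·b^2.
With b = 5.761, ⟨s^2⟩ = 464.65.

⟨s^2⟩ ≈ 464.6 nm^2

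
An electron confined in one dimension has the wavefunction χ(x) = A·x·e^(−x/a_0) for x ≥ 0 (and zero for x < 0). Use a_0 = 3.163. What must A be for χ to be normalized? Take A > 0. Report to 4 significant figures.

Normalization requires ∫|χ|² dx = 1, integrated from 0 to ∞.
∫|χ|² dx = A²·(a_0^3/4).
Substituting a_0 = 3.163 gives A² = 0.12640, so A = 0.35553.

A ≈ 0.3555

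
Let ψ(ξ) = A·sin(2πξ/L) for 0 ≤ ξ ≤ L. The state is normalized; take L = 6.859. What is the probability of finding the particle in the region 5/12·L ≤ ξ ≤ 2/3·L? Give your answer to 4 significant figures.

P ≈ 0.1122

P = ∫_{5/12·L}^{2/3·L} |ψ(ξ)|² dξ.
The normalization integral ∫|ψ|²dξ over the whole domain equals L/2·A², and A² cancels in the ratio.
Substituting u = ξ/L, A² and the length scale cancel in the ratio: P = ∫_{5/12}^{2/3} sin(2·π·u)^2 du / ∫_{0}^{1} sin(2·π·u)^2 du.
An antiderivative of sin(2·π·u)^2 is u/2 - sin(4·π·u)/(8·π); evaluating from 5/12 to 2/3 gives -√(3)/(8·π) + 1/8, while the full integral is 1/2.
Taking the ratio, P = (π - √(3))/(4·π).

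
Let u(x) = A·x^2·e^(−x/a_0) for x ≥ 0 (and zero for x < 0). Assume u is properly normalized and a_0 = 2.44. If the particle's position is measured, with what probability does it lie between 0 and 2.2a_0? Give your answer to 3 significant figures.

|u|² is the probability density, so P = ∫_{0}^{2.2a_0} |u|² dx.
With A² fixed by ∫|u|² = 1, i.e. A² = (3·a_0^5/4)^(−1), substitute and integrate.
In terms of t = x/a_0 (A² and the length scale cancel between numerator and denominator), P = [∫_{0}^{2.2} t^4·e^(-2·t) dt] / [∫_{0}^{∞} t^4·e^(-2·t) dt].
Using ∫ t^4·e^(-2·t) dt = -(t^4/2 + t^3 + 3·t^2/2 + 3·t/2 + 3/4)·e^(-2·t), the numerator is ≈ 0.33661 and the denominator is 3/4.
This works out to P = 0.4488.

P ≈ 0.449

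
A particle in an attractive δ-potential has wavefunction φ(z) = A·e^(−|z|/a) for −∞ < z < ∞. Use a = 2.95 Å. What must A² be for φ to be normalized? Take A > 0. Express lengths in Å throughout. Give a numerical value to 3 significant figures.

A^2 ≈ 0.339 Å^(-1)

We need A² ∫|f|² dz = 1, taking the integral from −∞ to ∞.
∫|φ|² dz = A²·(a).
Plugging in a = 2.95 yields A = 0.5822.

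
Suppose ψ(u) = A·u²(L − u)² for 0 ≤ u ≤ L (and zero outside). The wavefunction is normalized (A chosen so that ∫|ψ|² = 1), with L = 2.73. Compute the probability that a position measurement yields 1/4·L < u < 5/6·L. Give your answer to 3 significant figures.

The probability is P = ∫ |ψ|² du over [1/4·L, 5/6·L].
The normalization integral ∫|ψ|²du over the whole domain equals L^9/630·A², and A² cancels in the ratio.
Substituting t = u/L, A² and the length scale cancel in the ratio: P = ∫_{1/4}^{5/6} t^4·(1 - t)^4 dt / ∫_{0}^{1} t^4·(1 - t)^4 dt.
An antiderivative of t^4·(1 - t)^4 is t^5·(70·t^4 - 315·t^3 + 540·t^2 - 420·t + 126)/630; evaluating from 1/4 to 5/6 gives ≈ 0.0014954, while the full integral is 1/630.
Evaluating gives P = 0.9421.

P ≈ 0.942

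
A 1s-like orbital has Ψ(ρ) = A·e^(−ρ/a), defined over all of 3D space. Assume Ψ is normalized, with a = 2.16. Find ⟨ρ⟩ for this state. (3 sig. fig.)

⟨ρ⟩ ≈ 3.24

The expectation value is the |Ψ|²-weighted average of ρ: ∫ ρ|Ψ|² 4πρ² dρ.
Using ∫₀^∞ ρⁿ e^(−αρ) dρ = n!/αⁿ⁺¹, since the A² factors cancel between numerator and denominator, ⟨ρ⟩ = 3·a/2.
Putting a = 2.16 gives 3.240.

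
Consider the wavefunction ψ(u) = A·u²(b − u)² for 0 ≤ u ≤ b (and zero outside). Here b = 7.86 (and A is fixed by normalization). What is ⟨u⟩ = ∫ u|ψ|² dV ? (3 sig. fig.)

⟨u⟩ ≈ 3.93

⟨u⟩ = ∫ u |ψ|² du over the full domain.
Evaluating both integrals, ⟨u⟩ = b/2.
Putting b = 7.86 gives 3.930.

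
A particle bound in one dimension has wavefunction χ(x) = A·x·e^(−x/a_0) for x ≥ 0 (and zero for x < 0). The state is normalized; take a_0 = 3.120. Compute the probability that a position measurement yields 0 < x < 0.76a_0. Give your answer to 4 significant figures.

|χ|² is the probability density, so P = ∫_{0}^{0.76a_0} |χ|² dx.
With A² fixed by ∫|χ|² = 1, i.e. A² = (a_0^3/4)^(−1), substitute and integrate.
Let u = x/a_0; then A² and the length scale cancel, so P = ∫_{0}^{0.76} u^2·e^(-2·u) du ÷ ∫_{0}^{∞} u^2·e^(-2·u) du.
With ∫ u^2·e^(-2·u) du = -(2·u^2 + 2·u + 1)·e^(-2·u)/4 + C, the region integral is 1/4 - 2297·e^(-38/25)/2500 and the full one is 1/4.
Evaluating gives P = 0.19619.

P ≈ 0.1962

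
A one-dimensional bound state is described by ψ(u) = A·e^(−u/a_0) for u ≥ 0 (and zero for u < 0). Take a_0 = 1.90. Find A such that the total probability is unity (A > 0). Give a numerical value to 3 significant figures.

A ≈ 1.03

The normalization condition is ∫|ψ|² du = 1 from 0 to ∞.
The integral (without the A² prefactor) comes out to a_0/2.
With a_0 = 1.90: A² = 1.053 and A = 1.026.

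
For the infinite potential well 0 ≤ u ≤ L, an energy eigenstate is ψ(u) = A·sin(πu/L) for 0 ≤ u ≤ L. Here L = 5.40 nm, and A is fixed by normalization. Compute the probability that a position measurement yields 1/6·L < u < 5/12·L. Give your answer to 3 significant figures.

P ≈ 0.308

The probability is P = ∫ |ψ|² du over [1/6·L, 5/12·L].
Since A² = 1/(L/2), this is the region integral divided by the full normalization integral.
Substituting t = u/L, A² and the length scale cancel in the ratio: P = ∫_{1/6}^{5/12} sin(π·t)^2 dt / ∫_{0}^{1} sin(π·t)^2 dt.
An antiderivative of sin(π·t)^2 is t/2 - sin(2·π·t)/(4·π); evaluating from 1/6 to 5/12 gives -1/(8·π) + √(3)/(8·π) + 1/8, while the full integral is 1/2.
The result is P = (-1 + √(3) + π)/(4·π).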